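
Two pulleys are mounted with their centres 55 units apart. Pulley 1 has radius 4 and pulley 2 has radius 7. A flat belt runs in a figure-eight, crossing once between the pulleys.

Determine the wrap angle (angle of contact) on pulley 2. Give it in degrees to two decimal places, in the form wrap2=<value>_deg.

crossed belt: β = asin((r1+r2)/C) = asin(11/55) = 11.5370°
wrap1 = wrap2 = π + 2β = 203.0739°

wrap2=203.07_deg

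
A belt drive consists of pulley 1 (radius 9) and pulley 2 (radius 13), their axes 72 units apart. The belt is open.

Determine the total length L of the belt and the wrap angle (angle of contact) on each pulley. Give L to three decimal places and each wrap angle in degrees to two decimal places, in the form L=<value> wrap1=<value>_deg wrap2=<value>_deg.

open belt: β = asin((r2−r1)/C) = asin(4/72) = 3.1847°
wrap1 = π − 2β = 173.6305°
wrap2 = π + 2β = 186.3695°
tangent length = C·cosβ = 71.8888
L = r1·wrap1 + r2·wrap2 + 2·C·cosβ = 9·3.0304 + 13·3.2528 + 2·71.8888 = 213.3373

L=213.337 wrap1=173.63_deg wrap2=186.37_deg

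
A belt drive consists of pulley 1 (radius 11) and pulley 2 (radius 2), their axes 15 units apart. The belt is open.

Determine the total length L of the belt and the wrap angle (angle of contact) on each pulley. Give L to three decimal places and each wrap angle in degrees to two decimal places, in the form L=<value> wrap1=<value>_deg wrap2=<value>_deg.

open belt: β = asin((r2−r1)/C) = asin(-9/15) = -36.8699°
wrap1 = π − 2β = 253.7398°
wrap2 = π + 2β = 106.2602°
tangent length = C·cosβ = 12.0000
L = r1·wrap1 + r2·wrap2 + 2·C·cosβ = 11·4.4286 + 2·1.8546 + 2·12.0000 = 76.4237

L=76.424 wrap1=253.74_deg wrap2=106.26_deg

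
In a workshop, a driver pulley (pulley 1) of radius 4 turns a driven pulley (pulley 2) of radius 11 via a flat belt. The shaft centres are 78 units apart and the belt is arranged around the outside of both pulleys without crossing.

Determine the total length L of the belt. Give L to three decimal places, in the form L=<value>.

L=203.753

open belt: β = asin((r2−r1)/C) = asin(7/78) = 5.1489°
wrap1 = π − 2β = 169.7023°
wrap2 = π + 2β = 190.2977°
tangent length = C·cosβ = 77.6853
L = r1·wrap1 + r2·wrap2 + 2·C·cosβ = 4·2.9619 + 11·3.3213 + 2·77.6853 = 203.7525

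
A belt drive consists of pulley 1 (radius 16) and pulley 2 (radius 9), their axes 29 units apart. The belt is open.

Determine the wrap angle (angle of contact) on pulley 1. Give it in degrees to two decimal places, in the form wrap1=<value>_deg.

open belt: β = asin((r2−r1)/C) = asin(-7/29) = -13.9680°
wrap1 = π − 2β = 207.9359°
wrap2 = π + 2β = 152.0641°

wrap1=207.94_deg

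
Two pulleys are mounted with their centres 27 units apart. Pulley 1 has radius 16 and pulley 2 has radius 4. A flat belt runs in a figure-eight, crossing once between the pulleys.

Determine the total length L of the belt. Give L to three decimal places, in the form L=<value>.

crossed belt: β = asin((r1+r2)/C) = asin(20/27) = 47.7946°
wrap1 = wrap2 = π + 2β = 275.5891°
tangent length = C·cosβ = 18.1384
L = (r1+r2)·wrap + 2·C·cosβ = 20·4.8099 + 2·18.1384 = 132.4755

L=132.475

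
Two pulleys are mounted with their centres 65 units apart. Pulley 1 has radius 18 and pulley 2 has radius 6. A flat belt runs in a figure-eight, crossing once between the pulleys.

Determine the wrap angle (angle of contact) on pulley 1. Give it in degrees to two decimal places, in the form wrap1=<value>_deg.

wrap1=223.34_deg

crossed belt: β = asin((r1+r2)/C) = asin(24/65) = 21.6682°
wrap1 = wrap2 = π + 2β = 223.3364°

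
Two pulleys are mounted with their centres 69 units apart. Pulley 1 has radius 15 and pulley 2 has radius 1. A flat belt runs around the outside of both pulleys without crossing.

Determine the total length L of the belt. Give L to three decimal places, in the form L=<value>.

L=191.116

open belt: β = asin((r2−r1)/C) = asin(-14/69) = -11.7065°
wrap1 = π − 2β = 203.4130°
wrap2 = π + 2β = 156.5870°
tangent length = C·cosβ = 67.5648
L = r1·wrap1 + r2·wrap2 + 2·C·cosβ = 15·3.5502 + 1·2.7330 + 2·67.5648 = 191.1159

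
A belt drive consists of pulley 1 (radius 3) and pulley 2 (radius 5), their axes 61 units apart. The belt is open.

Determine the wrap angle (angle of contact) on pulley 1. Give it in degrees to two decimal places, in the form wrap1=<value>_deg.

open belt: β = asin((r2−r1)/C) = asin(2/61) = 1.8789°
wrap1 = π − 2β = 176.2422°
wrap2 = π + 2β = 183.7578°

wrap1=176.24_deg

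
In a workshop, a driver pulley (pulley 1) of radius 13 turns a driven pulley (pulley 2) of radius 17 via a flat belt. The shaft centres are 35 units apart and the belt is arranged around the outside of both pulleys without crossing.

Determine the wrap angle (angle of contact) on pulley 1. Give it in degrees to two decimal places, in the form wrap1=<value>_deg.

open belt: β = asin((r2−r1)/C) = asin(4/35) = 6.5624°
wrap1 = π − 2β = 166.8751°
wrap2 = π + 2β = 193.1249°

wrap1=166.88_deg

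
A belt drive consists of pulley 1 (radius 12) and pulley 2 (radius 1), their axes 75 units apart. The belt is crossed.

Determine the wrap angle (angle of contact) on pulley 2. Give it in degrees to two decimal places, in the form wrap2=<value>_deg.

crossed belt: β = asin((r1+r2)/C) = asin(13/75) = 9.9817°
wrap1 = wrap2 = π + 2β = 199.9634°

wrap2=199.96_deg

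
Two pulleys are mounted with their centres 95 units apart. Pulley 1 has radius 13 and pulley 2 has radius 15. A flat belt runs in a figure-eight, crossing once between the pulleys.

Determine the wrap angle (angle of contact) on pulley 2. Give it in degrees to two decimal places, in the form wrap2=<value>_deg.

crossed belt: β = asin((r1+r2)/C) = asin(28/95) = 17.1418°
wrap1 = wrap2 = π + 2β = 214.2835°

wrap2=214.28_deg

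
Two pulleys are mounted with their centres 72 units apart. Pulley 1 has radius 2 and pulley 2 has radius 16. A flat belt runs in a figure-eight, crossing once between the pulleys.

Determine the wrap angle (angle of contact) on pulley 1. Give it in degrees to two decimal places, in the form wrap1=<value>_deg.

crossed belt: β = asin((r1+r2)/C) = asin(18/72) = 14.4775°
wrap1 = wrap2 = π + 2β = 208.9550°

wrap1=208.96_deg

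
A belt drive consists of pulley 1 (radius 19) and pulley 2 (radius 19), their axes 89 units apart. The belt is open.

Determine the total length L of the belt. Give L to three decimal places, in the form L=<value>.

L=297.381

open belt: β = asin((r2−r1)/C) = asin(0/89) = 0.0000°
wrap1 = π − 2β = 180.0000°
wrap2 = π + 2β = 180.0000°
tangent length = C·cosβ = 89.0000
L = r1·wrap1 + r2·wrap2 + 2·C·cosβ = 19·3.1416 + 19·3.1416 + 2·89.0000 = 297.3805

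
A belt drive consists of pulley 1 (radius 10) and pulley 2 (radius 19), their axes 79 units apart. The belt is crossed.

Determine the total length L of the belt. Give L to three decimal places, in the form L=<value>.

L=259.876

crossed belt: β = asin((r1+r2)/C) = asin(29/79) = 21.5362°
wrap1 = wrap2 = π + 2β = 223.0724°
tangent length = C·cosβ = 73.4847
L = (r1+r2)·wrap + 2·C·cosβ = 29·3.8933 + 2·73.4847 = 259.8764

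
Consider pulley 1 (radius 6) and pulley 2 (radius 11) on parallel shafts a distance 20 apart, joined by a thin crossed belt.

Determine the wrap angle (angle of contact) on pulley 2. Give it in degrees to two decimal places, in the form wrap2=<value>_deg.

crossed belt: β = asin((r1+r2)/C) = asin(17/20) = 58.2117°
wrap1 = wrap2 = π + 2β = 296.4233°

wrap2=296.42_deg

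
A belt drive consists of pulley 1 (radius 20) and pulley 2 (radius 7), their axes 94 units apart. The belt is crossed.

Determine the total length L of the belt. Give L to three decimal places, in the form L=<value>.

crossed belt: β = asin((r1+r2)/C) = asin(27/94) = 16.6924°
wrap1 = wrap2 = π + 2β = 213.3849°
tangent length = C·cosβ = 90.0389
L = (r1+r2)·wrap + 2·C·cosβ = 27·3.7243 + 2·90.0389 = 280.6330

L=280.633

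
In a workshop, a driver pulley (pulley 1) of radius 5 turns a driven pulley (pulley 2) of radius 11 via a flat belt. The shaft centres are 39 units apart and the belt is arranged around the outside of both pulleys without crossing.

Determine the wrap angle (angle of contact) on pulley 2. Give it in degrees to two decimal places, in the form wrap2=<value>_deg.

wrap2=197.70_deg

open belt: β = asin((r2−r1)/C) = asin(6/39) = 8.8499°
wrap1 = π − 2β = 162.3002°
wrap2 = π + 2β = 197.6998°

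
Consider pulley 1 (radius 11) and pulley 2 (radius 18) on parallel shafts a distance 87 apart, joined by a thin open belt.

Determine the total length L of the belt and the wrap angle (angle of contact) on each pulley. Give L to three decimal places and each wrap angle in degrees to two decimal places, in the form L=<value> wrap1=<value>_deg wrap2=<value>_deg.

L=265.670 wrap1=170.77_deg wrap2=189.23_deg

open belt: β = asin((r2−r1)/C) = asin(7/87) = 4.6150°
wrap1 = π − 2β = 170.7700°
wrap2 = π + 2β = 189.2300°
tangent length = C·cosβ = 86.7179
L = r1·wrap1 + r2·wrap2 + 2·C·cosβ = 11·2.9805 + 18·3.3027 + 2·86.7179 = 265.6697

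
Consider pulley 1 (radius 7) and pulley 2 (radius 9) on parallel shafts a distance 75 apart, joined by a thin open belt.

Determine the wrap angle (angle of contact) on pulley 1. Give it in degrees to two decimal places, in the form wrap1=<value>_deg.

wrap1=176.94_deg

open belt: β = asin((r2−r1)/C) = asin(2/75) = 1.5281°
wrap1 = π − 2β = 176.9439°
wrap2 = π + 2β = 183.0561°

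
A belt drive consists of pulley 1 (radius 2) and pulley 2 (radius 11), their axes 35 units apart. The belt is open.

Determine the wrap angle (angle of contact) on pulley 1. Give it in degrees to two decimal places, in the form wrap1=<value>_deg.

wrap1=150.20_deg

open belt: β = asin((r2−r1)/C) = asin(9/35) = 14.9006°
wrap1 = π − 2β = 150.1988°
wrap2 = π + 2β = 209.8012°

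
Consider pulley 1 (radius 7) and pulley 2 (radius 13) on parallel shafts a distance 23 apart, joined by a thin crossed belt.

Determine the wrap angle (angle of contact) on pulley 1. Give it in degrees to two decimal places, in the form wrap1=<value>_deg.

wrap1=300.82_deg

crossed belt: β = asin((r1+r2)/C) = asin(20/23) = 60.4082°
wrap1 = wrap2 = π + 2β = 300.8163°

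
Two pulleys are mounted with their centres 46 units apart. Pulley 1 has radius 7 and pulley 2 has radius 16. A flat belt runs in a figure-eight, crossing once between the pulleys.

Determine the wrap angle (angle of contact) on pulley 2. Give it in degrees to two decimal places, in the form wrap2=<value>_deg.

wrap2=240.00_deg

crossed belt: β = asin((r1+r2)/C) = asin(23/46) = 30.0000°
wrap1 = wrap2 = π + 2β = 240.0000°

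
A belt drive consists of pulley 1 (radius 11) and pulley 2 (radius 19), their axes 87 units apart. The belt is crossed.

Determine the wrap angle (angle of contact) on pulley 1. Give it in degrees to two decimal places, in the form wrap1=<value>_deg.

wrap1=220.34_deg

crossed belt: β = asin((r1+r2)/C) = asin(30/87) = 20.1713°
wrap1 = wrap2 = π + 2β = 220.3425°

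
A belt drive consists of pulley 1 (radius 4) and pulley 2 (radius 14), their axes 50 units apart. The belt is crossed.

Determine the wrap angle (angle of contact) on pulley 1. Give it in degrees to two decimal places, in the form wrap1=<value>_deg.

crossed belt: β = asin((r1+r2)/C) = asin(18/50) = 21.1002°
wrap1 = wrap2 = π + 2β = 222.2004°

wrap1=222.20_deg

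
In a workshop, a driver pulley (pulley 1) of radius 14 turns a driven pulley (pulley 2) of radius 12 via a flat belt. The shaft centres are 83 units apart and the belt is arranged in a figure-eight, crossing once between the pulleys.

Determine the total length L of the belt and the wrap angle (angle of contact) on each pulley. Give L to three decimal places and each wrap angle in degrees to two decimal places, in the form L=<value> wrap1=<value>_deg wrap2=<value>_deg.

crossed belt: β = asin((r1+r2)/C) = asin(26/83) = 18.2554°
wrap1 = wrap2 = π + 2β = 216.5108°
tangent length = C·cosβ = 78.8226
L = (r1+r2)·wrap + 2·C·cosβ = 26·3.7788 + 2·78.8226 = 255.8946

L=255.895 wrap1=216.51_deg wrap2=216.51_deg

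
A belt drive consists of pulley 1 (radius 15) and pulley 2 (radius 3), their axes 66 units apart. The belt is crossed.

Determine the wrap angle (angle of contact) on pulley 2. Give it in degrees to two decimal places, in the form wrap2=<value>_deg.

wrap2=211.65_deg

crossed belt: β = asin((r1+r2)/C) = asin(18/66) = 15.8266°
wrap1 = wrap2 = π + 2β = 211.6532°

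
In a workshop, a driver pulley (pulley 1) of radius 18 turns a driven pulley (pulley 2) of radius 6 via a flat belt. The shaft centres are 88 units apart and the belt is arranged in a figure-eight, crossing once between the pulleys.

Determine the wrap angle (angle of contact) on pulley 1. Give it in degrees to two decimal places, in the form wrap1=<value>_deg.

wrap1=211.65_deg

crossed belt: β = asin((r1+r2)/C) = asin(24/88) = 15.8266°
wrap1 = wrap2 = π + 2β = 211.6532°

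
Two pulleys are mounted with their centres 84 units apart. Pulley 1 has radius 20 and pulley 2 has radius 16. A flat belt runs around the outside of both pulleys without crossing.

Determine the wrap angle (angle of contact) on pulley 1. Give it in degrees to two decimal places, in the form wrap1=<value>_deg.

open belt: β = asin((r2−r1)/C) = asin(-4/84) = -2.7294°
wrap1 = π − 2β = 185.4588°
wrap2 = π + 2β = 174.5412°

wrap1=185.46_deg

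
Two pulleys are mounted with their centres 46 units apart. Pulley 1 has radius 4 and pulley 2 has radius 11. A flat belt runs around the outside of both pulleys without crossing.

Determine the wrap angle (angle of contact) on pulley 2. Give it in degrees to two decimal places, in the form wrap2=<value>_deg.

open belt: β = asin((r2−r1)/C) = asin(7/46) = 8.7529°
wrap1 = π − 2β = 162.4941°
wrap2 = π + 2β = 197.5059°

wrap2=197.51_deg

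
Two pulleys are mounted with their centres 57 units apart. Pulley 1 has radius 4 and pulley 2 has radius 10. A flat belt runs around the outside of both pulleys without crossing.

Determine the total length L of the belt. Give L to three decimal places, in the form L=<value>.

L=158.614

open belt: β = asin((r2−r1)/C) = asin(6/57) = 6.0423°
wrap1 = π − 2β = 167.9153°
wrap2 = π + 2β = 192.0847°
tangent length = C·cosβ = 56.6833
L = r1·wrap1 + r2·wrap2 + 2·C·cosβ = 4·2.9307 + 10·3.3525 + 2·56.6833 = 158.6145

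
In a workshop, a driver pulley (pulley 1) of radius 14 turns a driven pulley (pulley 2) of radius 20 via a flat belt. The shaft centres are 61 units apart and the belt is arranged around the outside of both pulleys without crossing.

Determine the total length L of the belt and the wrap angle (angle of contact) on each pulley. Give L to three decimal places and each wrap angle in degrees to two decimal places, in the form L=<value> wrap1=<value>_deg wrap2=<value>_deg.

open belt: β = asin((r2−r1)/C) = asin(6/61) = 5.6448°
wrap1 = π − 2β = 168.7104°
wrap2 = π + 2β = 191.2896°
tangent length = C·cosβ = 60.7042
L = r1·wrap1 + r2·wrap2 + 2·C·cosβ = 14·2.9446 + 20·3.3386 + 2·60.7042 = 229.4048

L=229.405 wrap1=168.71_deg wrap2=191.29_deg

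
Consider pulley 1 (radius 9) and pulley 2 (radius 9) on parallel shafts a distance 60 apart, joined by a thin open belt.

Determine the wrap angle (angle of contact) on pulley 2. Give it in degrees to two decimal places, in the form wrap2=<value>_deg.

open belt: β = asin((r2−r1)/C) = asin(0/60) = 0.0000°
wrap1 = π − 2β = 180.0000°
wrap2 = π + 2β = 180.0000°

wrap2=180.00_deg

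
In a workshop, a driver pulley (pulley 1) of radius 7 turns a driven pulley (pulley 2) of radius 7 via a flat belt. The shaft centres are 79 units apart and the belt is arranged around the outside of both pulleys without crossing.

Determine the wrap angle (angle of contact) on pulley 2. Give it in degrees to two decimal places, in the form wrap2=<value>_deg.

open belt: β = asin((r2−r1)/C) = asin(0/79) = 0.0000°
wrap1 = π − 2β = 180.0000°
wrap2 = π + 2β = 180.0000°

wrap2=180.00_deg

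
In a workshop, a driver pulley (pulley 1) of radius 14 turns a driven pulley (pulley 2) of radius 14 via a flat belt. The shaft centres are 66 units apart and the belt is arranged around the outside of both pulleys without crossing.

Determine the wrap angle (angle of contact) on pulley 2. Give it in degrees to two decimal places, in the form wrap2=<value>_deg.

wrap2=180.00_deg

open belt: β = asin((r2−r1)/C) = asin(0/66) = 0.0000°
wrap1 = π − 2β = 180.0000°
wrap2 = π + 2β = 180.0000°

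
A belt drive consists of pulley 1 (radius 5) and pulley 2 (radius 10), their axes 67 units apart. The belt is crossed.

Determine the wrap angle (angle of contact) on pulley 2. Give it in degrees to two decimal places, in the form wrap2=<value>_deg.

wrap2=205.87_deg

crossed belt: β = asin((r1+r2)/C) = asin(15/67) = 12.9371°
wrap1 = wrap2 = π + 2β = 205.8741°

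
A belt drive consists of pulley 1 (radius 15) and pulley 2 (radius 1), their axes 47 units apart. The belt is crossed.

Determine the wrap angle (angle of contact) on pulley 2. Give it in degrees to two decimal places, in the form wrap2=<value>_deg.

wrap2=219.81_deg

crossed belt: β = asin((r1+r2)/C) = asin(16/47) = 19.9028°
wrap1 = wrap2 = π + 2β = 219.8056°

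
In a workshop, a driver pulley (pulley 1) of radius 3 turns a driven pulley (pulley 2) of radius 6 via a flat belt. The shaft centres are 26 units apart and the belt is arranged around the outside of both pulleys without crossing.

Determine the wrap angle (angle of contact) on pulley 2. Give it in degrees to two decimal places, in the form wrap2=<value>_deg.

open belt: β = asin((r2−r1)/C) = asin(3/26) = 6.6258°
wrap1 = π − 2β = 166.7484°
wrap2 = π + 2β = 193.2516°

wrap2=193.25_deg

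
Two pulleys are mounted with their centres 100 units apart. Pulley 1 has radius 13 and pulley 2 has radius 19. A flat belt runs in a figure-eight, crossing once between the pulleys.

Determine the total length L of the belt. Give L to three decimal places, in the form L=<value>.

crossed belt: β = asin((r1+r2)/C) = asin(32/100) = 18.6629°
wrap1 = wrap2 = π + 2β = 217.3258°
tangent length = C·cosβ = 94.7418
L = (r1+r2)·wrap + 2·C·cosβ = 32·3.7931 + 2·94.7418 = 310.8612

L=310.861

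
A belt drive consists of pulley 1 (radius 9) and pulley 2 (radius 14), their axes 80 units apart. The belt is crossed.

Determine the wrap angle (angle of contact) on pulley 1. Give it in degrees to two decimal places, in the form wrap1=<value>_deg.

wrap1=213.42_deg

crossed belt: β = asin((r1+r2)/C) = asin(23/80) = 16.7083°
wrap1 = wrap2 = π + 2β = 213.4167°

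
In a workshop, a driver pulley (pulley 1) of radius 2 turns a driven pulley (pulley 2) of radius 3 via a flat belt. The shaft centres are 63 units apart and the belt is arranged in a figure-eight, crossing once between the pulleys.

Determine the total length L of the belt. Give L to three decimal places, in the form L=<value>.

crossed belt: β = asin((r1+r2)/C) = asin(5/63) = 4.5521°
wrap1 = wrap2 = π + 2β = 189.1041°
tangent length = C·cosβ = 62.8013
L = (r1+r2)·wrap + 2·C·cosβ = 5·3.3005 + 2·62.8013 = 142.1050

L=142.105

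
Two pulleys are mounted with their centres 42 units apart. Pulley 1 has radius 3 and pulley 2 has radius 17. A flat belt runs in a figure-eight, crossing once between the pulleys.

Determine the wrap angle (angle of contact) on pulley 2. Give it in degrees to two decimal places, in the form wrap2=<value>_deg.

crossed belt: β = asin((r1+r2)/C) = asin(20/42) = 28.4369°
wrap1 = wrap2 = π + 2β = 236.8738°

wrap2=236.87_deg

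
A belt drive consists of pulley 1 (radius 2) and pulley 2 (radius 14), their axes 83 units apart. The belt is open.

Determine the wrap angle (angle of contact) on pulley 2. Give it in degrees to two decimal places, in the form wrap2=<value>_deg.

open belt: β = asin((r2−r1)/C) = asin(12/83) = 8.3129°
wrap1 = π − 2β = 163.3743°
wrap2 = π + 2β = 196.6257°

wrap2=196.63_deg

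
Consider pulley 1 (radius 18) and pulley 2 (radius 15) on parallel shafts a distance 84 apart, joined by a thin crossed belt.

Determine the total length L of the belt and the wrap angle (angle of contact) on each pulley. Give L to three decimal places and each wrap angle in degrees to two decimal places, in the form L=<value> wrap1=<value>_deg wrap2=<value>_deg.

L=284.812 wrap1=226.26_deg wrap2=226.26_deg

crossed belt: β = asin((r1+r2)/C) = asin(33/84) = 23.1324°
wrap1 = wrap2 = π + 2β = 226.2648°
tangent length = C·cosβ = 77.2464
L = (r1+r2)·wrap + 2·C·cosβ = 33·3.9491 + 2·77.2464 = 284.8119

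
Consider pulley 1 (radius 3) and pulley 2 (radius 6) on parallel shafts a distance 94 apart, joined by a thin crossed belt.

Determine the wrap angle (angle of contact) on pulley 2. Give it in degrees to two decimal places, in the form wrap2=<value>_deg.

wrap2=190.99_deg

crossed belt: β = asin((r1+r2)/C) = asin(9/94) = 5.4942°
wrap1 = wrap2 = π + 2β = 190.9884°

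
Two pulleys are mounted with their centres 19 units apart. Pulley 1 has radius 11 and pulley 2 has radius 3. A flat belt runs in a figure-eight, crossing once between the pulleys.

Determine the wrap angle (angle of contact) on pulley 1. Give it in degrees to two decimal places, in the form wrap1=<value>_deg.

crossed belt: β = asin((r1+r2)/C) = asin(14/19) = 47.4631°
wrap1 = wrap2 = π + 2β = 274.9262°

wrap1=274.93_deg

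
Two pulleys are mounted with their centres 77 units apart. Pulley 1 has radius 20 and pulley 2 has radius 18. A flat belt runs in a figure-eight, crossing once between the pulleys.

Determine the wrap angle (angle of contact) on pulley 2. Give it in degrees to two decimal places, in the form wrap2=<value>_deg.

wrap2=239.14_deg

crossed belt: β = asin((r1+r2)/C) = asin(38/77) = 29.5713°
wrap1 = wrap2 = π + 2β = 239.1426°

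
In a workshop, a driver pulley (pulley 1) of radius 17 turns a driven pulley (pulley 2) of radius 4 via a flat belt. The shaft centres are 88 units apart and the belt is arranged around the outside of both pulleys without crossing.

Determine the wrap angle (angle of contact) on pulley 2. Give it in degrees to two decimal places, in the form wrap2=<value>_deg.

open belt: β = asin((r2−r1)/C) = asin(-13/88) = -8.4952°
wrap1 = π − 2β = 196.9905°
wrap2 = π + 2β = 163.0095°

wrap2=163.01_deg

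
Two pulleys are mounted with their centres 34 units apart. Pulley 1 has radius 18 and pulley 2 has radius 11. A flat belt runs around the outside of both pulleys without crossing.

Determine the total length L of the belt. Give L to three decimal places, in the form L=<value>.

L=160.553

open belt: β = asin((r2−r1)/C) = asin(-7/34) = -11.8812°
wrap1 = π − 2β = 203.7623°
wrap2 = π + 2β = 156.2377°
tangent length = C·cosβ = 33.2716
L = r1·wrap1 + r2·wrap2 + 2·C·cosβ = 18·3.5563 + 11·2.7269 + 2·33.2716 = 160.5525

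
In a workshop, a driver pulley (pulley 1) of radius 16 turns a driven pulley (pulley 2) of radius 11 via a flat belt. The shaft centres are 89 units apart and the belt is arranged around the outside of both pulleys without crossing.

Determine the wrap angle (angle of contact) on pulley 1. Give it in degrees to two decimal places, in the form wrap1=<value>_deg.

open belt: β = asin((r2−r1)/C) = asin(-5/89) = -3.2206°
wrap1 = π − 2β = 186.4411°
wrap2 = π + 2β = 173.5589°

wrap1=186.44_deg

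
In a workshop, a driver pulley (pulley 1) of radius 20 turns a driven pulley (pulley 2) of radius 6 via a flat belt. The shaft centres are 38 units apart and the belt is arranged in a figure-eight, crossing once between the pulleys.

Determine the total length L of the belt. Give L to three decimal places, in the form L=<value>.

L=176.290

crossed belt: β = asin((r1+r2)/C) = asin(26/38) = 43.1736°
wrap1 = wrap2 = π + 2β = 266.3471°
tangent length = C·cosβ = 27.7128
L = (r1+r2)·wrap + 2·C·cosβ = 26·4.6486 + 2·27.7128 = 176.2901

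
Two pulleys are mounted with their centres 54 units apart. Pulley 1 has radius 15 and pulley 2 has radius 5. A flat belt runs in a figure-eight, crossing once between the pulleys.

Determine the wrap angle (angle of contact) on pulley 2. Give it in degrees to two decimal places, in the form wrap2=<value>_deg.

wrap2=223.48_deg

crossed belt: β = asin((r1+r2)/C) = asin(20/54) = 21.7385°
wrap1 = wrap2 = π + 2β = 223.4769°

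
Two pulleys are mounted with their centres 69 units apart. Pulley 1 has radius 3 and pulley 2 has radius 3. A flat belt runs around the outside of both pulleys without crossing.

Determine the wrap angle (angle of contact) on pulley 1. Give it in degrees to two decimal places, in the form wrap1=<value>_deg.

wrap1=180.00_deg

open belt: β = asin((r2−r1)/C) = asin(0/69) = 0.0000°
wrap1 = π − 2β = 180.0000°
wrap2 = π + 2β = 180.0000°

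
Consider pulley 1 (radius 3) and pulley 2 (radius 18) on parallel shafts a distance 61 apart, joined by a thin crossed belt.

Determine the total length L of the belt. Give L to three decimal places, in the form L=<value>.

crossed belt: β = asin((r1+r2)/C) = asin(21/61) = 20.1368°
wrap1 = wrap2 = π + 2β = 220.2735°
tangent length = C·cosβ = 57.2713
L = (r1+r2)·wrap + 2·C·cosβ = 21·3.8445 + 2·57.2713 = 195.2770

L=195.277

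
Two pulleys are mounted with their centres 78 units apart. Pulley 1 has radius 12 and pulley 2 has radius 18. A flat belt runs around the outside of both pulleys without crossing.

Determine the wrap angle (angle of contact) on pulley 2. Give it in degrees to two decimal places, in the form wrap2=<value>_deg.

open belt: β = asin((r2−r1)/C) = asin(6/78) = 4.4117°
wrap1 = π − 2β = 171.1765°
wrap2 = π + 2β = 188.8235°

wrap2=188.82_deg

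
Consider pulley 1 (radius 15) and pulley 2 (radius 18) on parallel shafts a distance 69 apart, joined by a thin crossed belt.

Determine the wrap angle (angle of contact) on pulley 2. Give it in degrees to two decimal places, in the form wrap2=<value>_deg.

wrap2=237.14_deg

crossed belt: β = asin((r1+r2)/C) = asin(33/69) = 28.5719°
wrap1 = wrap2 = π + 2β = 237.1438°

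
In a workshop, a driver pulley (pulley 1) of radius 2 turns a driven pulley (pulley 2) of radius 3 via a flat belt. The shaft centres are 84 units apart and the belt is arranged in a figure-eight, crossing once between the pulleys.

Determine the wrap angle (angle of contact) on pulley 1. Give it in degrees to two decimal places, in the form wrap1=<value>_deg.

wrap1=186.82_deg

crossed belt: β = asin((r1+r2)/C) = asin(5/84) = 3.4125°
wrap1 = wrap2 = π + 2β = 186.8250°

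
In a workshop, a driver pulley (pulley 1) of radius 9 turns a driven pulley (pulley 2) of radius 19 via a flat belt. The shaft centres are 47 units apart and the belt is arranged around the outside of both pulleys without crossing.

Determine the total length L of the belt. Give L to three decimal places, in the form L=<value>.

L=184.100

open belt: β = asin((r2−r1)/C) = asin(10/47) = 12.2845°
wrap1 = π − 2β = 155.4310°
wrap2 = π + 2β = 204.5690°
tangent length = C·cosβ = 45.9239
L = r1·wrap1 + r2·wrap2 + 2·C·cosβ = 9·2.7128 + 19·3.5704 + 2·45.9239 = 184.1004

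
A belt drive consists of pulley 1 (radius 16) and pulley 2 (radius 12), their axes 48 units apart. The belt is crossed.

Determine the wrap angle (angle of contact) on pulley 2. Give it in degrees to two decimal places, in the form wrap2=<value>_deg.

crossed belt: β = asin((r1+r2)/C) = asin(28/48) = 35.6853°
wrap1 = wrap2 = π + 2β = 251.3707°

wrap2=251.37_deg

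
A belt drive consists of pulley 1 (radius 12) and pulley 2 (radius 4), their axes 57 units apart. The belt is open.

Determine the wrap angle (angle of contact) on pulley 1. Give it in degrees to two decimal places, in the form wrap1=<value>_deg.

wrap1=196.14_deg

open belt: β = asin((r2−r1)/C) = asin(-8/57) = -8.0682°
wrap1 = π − 2β = 196.1363°
wrap2 = π + 2β = 163.8637°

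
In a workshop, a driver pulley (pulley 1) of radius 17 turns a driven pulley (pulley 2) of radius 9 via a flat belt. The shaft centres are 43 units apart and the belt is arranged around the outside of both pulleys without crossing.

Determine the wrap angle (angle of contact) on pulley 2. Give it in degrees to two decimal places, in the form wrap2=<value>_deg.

wrap2=158.56_deg

open belt: β = asin((r2−r1)/C) = asin(-8/43) = -10.7222°
wrap1 = π − 2β = 201.4443°
wrap2 = π + 2β = 158.5557°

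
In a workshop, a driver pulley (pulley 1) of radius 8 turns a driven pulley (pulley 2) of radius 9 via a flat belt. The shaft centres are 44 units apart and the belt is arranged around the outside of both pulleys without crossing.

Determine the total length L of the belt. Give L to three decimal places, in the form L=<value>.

L=141.430

open belt: β = asin((r2−r1)/C) = asin(1/44) = 1.3023°
wrap1 = π − 2β = 177.3954°
wrap2 = π + 2β = 182.6046°
tangent length = C·cosβ = 43.9886
L = r1·wrap1 + r2·wrap2 + 2·C·cosβ = 8·3.0961 + 9·3.1871 + 2·43.9886 = 141.4298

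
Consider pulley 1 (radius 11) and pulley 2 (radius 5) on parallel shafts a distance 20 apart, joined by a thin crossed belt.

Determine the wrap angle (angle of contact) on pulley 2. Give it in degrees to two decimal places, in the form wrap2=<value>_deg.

wrap2=286.26_deg

crossed belt: β = asin((r1+r2)/C) = asin(16/20) = 53.1301°
wrap1 = wrap2 = π + 2β = 286.2602°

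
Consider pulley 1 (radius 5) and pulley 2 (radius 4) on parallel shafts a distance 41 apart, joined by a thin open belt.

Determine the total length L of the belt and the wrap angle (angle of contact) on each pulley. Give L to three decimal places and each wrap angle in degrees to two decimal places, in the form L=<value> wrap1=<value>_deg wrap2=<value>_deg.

L=110.299 wrap1=182.80_deg wrap2=177.20_deg

open belt: β = asin((r2−r1)/C) = asin(-1/41) = -1.3976°
wrap1 = π − 2β = 182.7952°
wrap2 = π + 2β = 177.2048°
tangent length = C·cosβ = 40.9878
L = r1·wrap1 + r2·wrap2 + 2·C·cosβ = 5·3.1904 + 4·3.0928 + 2·40.9878 = 110.2987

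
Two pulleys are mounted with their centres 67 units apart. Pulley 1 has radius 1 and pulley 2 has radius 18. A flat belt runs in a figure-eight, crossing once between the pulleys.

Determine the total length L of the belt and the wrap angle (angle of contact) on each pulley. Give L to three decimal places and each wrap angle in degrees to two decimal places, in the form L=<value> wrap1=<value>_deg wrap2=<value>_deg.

L=199.115 wrap1=212.95_deg wrap2=212.95_deg

crossed belt: β = asin((r1+r2)/C) = asin(19/67) = 16.4741°
wrap1 = wrap2 = π + 2β = 212.9482°
tangent length = C·cosβ = 64.2495
L = (r1+r2)·wrap + 2·C·cosβ = 19·3.7166 + 2·64.2495 = 199.1153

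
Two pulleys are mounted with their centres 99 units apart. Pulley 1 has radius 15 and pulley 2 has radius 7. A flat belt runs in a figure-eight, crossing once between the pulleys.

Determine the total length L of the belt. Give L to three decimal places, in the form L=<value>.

L=272.024

crossed belt: β = asin((r1+r2)/C) = asin(22/99) = 12.8396°
wrap1 = wrap2 = π + 2β = 205.6792°
tangent length = C·cosβ = 96.5246
L = (r1+r2)·wrap + 2·C·cosβ = 22·3.5898 + 2·96.5246 = 272.0244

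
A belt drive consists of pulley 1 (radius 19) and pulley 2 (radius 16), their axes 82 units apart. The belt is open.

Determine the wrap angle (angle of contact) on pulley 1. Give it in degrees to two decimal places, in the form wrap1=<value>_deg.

wrap1=184.19_deg

open belt: β = asin((r2−r1)/C) = asin(-3/82) = -2.0967°
wrap1 = π − 2β = 184.1933°
wrap2 = π + 2β = 175.8067°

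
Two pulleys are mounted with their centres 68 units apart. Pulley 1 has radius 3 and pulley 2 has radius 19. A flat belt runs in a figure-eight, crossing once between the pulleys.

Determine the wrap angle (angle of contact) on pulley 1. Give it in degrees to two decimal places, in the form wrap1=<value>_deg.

wrap1=217.75_deg

crossed belt: β = asin((r1+r2)/C) = asin(22/68) = 18.8765°
wrap1 = wrap2 = π + 2β = 217.7530°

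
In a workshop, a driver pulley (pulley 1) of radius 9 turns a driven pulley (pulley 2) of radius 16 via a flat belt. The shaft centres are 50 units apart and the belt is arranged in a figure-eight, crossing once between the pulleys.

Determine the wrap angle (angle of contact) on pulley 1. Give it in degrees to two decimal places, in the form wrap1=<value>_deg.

wrap1=240.00_deg

crossed belt: β = asin((r1+r2)/C) = asin(25/50) = 30.0000°
wrap1 = wrap2 = π + 2β = 240.0000°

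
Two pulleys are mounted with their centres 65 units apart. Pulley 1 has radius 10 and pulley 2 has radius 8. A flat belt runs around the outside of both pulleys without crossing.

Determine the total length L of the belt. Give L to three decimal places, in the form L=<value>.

open belt: β = asin((r2−r1)/C) = asin(-2/65) = -1.7632°
wrap1 = π − 2β = 183.5265°
wrap2 = π + 2β = 176.4735°
tangent length = C·cosβ = 64.9692
L = r1·wrap1 + r2·wrap2 + 2·C·cosβ = 10·3.2031 + 8·3.0800 + 2·64.9692 = 186.6102

L=186.610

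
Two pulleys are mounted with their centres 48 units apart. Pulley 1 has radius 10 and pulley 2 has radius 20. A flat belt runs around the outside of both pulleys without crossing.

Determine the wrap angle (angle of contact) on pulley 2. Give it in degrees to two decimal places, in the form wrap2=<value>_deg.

wrap2=204.05_deg

open belt: β = asin((r2−r1)/C) = asin(10/48) = 12.0247°
wrap1 = π − 2β = 155.9506°
wrap2 = π + 2β = 204.0494°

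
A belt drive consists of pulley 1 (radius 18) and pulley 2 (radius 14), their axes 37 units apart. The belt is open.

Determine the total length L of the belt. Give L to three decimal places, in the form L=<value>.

L=174.964

open belt: β = asin((r2−r1)/C) = asin(-4/37) = -6.2063°
wrap1 = π − 2β = 192.4125°
wrap2 = π + 2β = 167.5875°
tangent length = C·cosβ = 36.7831
L = r1·wrap1 + r2·wrap2 + 2·C·cosβ = 18·3.3582 + 14·2.9250 + 2·36.7831 = 174.9638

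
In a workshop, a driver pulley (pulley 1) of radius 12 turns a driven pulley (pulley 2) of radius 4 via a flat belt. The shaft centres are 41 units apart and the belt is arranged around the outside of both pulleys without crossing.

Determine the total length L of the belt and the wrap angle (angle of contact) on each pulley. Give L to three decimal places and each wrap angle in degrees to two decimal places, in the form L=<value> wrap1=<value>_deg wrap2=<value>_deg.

L=133.831 wrap1=202.50_deg wrap2=157.50_deg

open belt: β = asin((r2−r1)/C) = asin(-8/41) = -11.2518°
wrap1 = π − 2β = 202.5037°
wrap2 = π + 2β = 157.4963°
tangent length = C·cosβ = 40.2119
L = r1·wrap1 + r2·wrap2 + 2·C·cosβ = 12·3.5344 + 4·2.7488 + 2·40.2119 = 133.8315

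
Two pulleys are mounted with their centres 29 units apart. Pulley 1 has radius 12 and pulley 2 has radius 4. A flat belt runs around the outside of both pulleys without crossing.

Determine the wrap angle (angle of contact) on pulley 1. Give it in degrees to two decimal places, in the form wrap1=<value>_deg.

wrap1=212.03_deg

open belt: β = asin((r2−r1)/C) = asin(-8/29) = -16.0134°
wrap1 = π − 2β = 212.0268°
wrap2 = π + 2β = 147.9732°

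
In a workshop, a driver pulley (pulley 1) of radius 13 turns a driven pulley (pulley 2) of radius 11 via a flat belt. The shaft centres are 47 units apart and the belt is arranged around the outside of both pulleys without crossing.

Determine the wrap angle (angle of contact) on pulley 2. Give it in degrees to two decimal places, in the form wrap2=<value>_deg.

wrap2=175.12_deg

open belt: β = asin((r2−r1)/C) = asin(-2/47) = -2.4389°
wrap1 = π − 2β = 184.8777°
wrap2 = π + 2β = 175.1223°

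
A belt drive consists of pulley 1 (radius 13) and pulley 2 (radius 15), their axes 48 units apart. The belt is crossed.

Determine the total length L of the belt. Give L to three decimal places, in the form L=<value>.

crossed belt: β = asin((r1+r2)/C) = asin(28/48) = 35.6853°
wrap1 = wrap2 = π + 2β = 251.3707°
tangent length = C·cosβ = 38.9872
L = (r1+r2)·wrap + 2·C·cosβ = 28·4.3872 + 2·38.9872 = 200.8172

L=200.817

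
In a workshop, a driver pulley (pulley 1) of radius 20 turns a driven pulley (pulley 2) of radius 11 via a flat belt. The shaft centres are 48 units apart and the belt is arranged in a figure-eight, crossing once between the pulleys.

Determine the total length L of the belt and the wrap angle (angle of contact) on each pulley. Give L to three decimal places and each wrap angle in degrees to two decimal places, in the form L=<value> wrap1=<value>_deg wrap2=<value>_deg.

L=214.214 wrap1=260.46_deg wrap2=260.46_deg

crossed belt: β = asin((r1+r2)/C) = asin(31/48) = 40.2282°
wrap1 = wrap2 = π + 2β = 260.4564°
tangent length = C·cosβ = 36.6470
L = (r1+r2)·wrap + 2·C·cosβ = 31·4.5458 + 2·36.6470 = 214.2144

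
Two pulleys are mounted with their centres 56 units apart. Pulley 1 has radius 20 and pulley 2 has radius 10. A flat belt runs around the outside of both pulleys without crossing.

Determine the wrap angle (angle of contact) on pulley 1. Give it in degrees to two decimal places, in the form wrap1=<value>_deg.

wrap1=200.57_deg

open belt: β = asin((r2−r1)/C) = asin(-10/56) = -10.2866°
wrap1 = π − 2β = 200.5731°
wrap2 = π + 2β = 159.4269°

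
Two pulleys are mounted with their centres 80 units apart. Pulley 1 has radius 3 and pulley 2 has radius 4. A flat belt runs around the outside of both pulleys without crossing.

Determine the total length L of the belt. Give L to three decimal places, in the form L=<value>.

L=182.004

open belt: β = asin((r2−r1)/C) = asin(1/80) = 0.7162°
wrap1 = π − 2β = 178.5676°
wrap2 = π + 2β = 181.4324°
tangent length = C·cosβ = 79.9937
L = r1·wrap1 + r2·wrap2 + 2·C·cosβ = 3·3.1166 + 4·3.1666 + 2·79.9937 = 182.0036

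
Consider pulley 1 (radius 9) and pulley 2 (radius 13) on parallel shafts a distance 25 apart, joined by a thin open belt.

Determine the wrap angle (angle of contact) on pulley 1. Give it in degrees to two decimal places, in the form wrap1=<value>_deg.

open belt: β = asin((r2−r1)/C) = asin(4/25) = 9.2069°
wrap1 = π − 2β = 161.5862°
wrap2 = π + 2β = 198.4138°

wrap1=161.59_deg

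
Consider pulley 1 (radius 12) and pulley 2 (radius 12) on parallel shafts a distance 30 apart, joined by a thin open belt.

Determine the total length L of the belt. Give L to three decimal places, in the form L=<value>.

open belt: β = asin((r2−r1)/C) = asin(0/30) = 0.0000°
wrap1 = π − 2β = 180.0000°
wrap2 = π + 2β = 180.0000°
tangent length = C·cosβ = 30.0000
L = r1·wrap1 + r2·wrap2 + 2·C·cosβ = 12·3.1416 + 12·3.1416 + 2·30.0000 = 135.3982

L=135.398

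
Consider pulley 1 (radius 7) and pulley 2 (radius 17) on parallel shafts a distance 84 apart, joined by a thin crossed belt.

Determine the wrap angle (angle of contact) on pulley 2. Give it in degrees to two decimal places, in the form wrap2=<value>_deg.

crossed belt: β = asin((r1+r2)/C) = asin(24/84) = 16.6015°
wrap1 = wrap2 = π + 2β = 213.2031°

wrap2=213.20_deg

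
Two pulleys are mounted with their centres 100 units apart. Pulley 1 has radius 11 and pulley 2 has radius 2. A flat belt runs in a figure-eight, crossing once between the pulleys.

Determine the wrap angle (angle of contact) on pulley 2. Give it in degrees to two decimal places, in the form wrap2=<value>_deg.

crossed belt: β = asin((r1+r2)/C) = asin(13/100) = 7.4696°
wrap1 = wrap2 = π + 2β = 194.9392°

wrap2=194.94_deg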